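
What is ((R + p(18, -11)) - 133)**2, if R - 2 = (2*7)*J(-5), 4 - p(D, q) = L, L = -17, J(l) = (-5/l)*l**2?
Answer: 57600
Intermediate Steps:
J(l) = -5*l
p(D, q) = 21 (p(D, q) = 4 - 1*(-17) = 4 + 17 = 21)
R = 352 (R = 2 + (2*7)*(-5*(-5)) = 2 + 14*25 = 2 + 350 = 352)
((R + p(18, -11)) - 133)**2 = ((352 + 21) - 133)**2 = (373 - 133)**2 = 240**2 = 57600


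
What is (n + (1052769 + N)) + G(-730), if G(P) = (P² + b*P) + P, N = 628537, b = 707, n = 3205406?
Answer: 4902772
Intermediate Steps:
G(P) = P² + 708*P (G(P) = (P² + 707*P) + P = P² + 708*P)
(n + (1052769 + N)) + G(-730) = (3205406 + (1052769 + 628537)) - 730*(708 - 730) = (3205406 + 1681306) - 730*(-22) = 4886712 + 16060 = 4902772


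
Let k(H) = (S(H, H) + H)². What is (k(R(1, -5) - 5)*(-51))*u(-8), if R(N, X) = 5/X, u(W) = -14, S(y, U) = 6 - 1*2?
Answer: 2856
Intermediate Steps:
S(y, U) = 4 (S(y, U) = 6 - 2 = 4)
k(H) = (4 + H)²
(k(R(1, -5) - 5)*(-51))*u(-8) = ((4 + (5/(-5) - 5))²*(-51))*(-14) = ((4 + (5*(-⅕) - 5))²*(-51))*(-14) = ((4 + (-1 - 5))²*(-51))*(-14) = ((4 - 6)²*(-51))*(-14) = ((-2)²*(-51))*(-14) = (4*(-51))*(-14) = -204*(-14) = 2856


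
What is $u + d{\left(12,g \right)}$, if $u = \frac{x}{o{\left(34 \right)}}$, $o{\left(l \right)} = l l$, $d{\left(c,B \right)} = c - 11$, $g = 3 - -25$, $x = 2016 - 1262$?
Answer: $\frac{955}{578} \approx 1.6522$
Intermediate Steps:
$x = 754$ ($x = 2016 - 1262 = 754$)
$g = 28$ ($g = 3 + 25 = 28$)
$d{\left(c,B \right)} = -11 + c$ ($d{\left(c,B \right)} = c - 11 = -11 + c$)
$o{\left(l \right)} = l^{2}$
$u = \frac{377}{578}$ ($u = \frac{754}{34^{2}} = \frac{754}{1156} = 754 \cdot \frac{1}{1156} = \frac{377}{578} \approx 0.65225$)
$u + d{\left(12,g \right)} = \frac{377}{578} + \left(-11 + 12\right) = \frac{377}{578} + 1 = \frac{955}{578}$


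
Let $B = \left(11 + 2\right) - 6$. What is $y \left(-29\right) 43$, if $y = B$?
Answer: $-8729$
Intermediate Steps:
$B = 7$ ($B = 13 - 6 = 7$)
$y = 7$
$y \left(-29\right) 43 = 7 \left(-29\right) 43 = \left(-203\right) 43 = -8729$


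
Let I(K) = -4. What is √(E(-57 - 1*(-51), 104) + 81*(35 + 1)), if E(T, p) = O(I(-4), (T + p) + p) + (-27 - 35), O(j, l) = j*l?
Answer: √2046 ≈ 45.233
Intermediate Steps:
E(T, p) = -62 - 8*p - 4*T (E(T, p) = -4*((T + p) + p) + (-27 - 35) = -4*(T + 2*p) - 62 = (-8*p - 4*T) - 62 = -62 - 8*p - 4*T)
√(E(-57 - 1*(-51), 104) + 81*(35 + 1)) = √((-62 - 8*104 - 4*(-57 - 1*(-51))) + 81*(35 + 1)) = √((-62 - 832 - 4*(-57 + 51)) + 81*36) = √((-62 - 832 - 4*(-6)) + 2916) = √((-62 - 832 + 24) + 2916) = √(-870 + 2916) = √2046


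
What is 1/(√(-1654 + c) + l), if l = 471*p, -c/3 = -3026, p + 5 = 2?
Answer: -1413/1989145 - 16*√29/1989145 ≈ -0.00075367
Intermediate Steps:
p = -3 (p = -5 + 2 = -3)
c = 9078 (c = -3*(-3026) = 9078)
l = -1413 (l = 471*(-3) = -1413)
1/(√(-1654 + c) + l) = 1/(√(-1654 + 9078) - 1413) = 1/(√7424 - 1413) = 1/(16*√29 - 1413) = 1/(-1413 + 16*√29)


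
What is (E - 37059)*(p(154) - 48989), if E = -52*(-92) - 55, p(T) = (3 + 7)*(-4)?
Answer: 1585107570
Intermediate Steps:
p(T) = -40 (p(T) = 10*(-4) = -40)
E = 4729 (E = 4784 - 55 = 4729)
(E - 37059)*(p(154) - 48989) = (4729 - 37059)*(-40 - 48989) = -32330*(-49029) = 1585107570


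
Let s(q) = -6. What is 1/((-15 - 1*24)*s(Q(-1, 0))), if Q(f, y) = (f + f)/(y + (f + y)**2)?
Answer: 1/234 ≈ 0.0042735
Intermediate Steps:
Q(f, y) = 2*f/(y + (f + y)**2) (Q(f, y) = (2*f)/(y + (f + y)**2) = 2*f/(y + (f + y)**2))
1/((-15 - 1*24)*s(Q(-1, 0))) = 1/((-15 - 1*24)*(-6)) = 1/((-15 - 24)*(-6)) = 1/(-39*(-6)) = 1/234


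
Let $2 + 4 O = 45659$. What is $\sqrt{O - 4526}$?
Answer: $\frac{\sqrt{27553}}{2} \approx 82.995$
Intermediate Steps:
$O = \frac{45657}{4}$ ($O = - \frac{1}{2} + \frac{1}{4} \cdot 45659 = - \frac{1}{2} + \frac{45659}{4} = \frac{45657}{4} \approx 11414.0$)
$\sqrt{O - 4526} = \sqrt{\frac{45657}{4} - 4526} = \sqrt{\frac{27553}{4}} = \frac{\sqrt{27553}}{2}$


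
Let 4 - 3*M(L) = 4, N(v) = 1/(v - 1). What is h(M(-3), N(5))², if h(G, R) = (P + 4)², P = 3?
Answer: 2401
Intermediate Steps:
N(v) = 1/(-1 + v)
M(L) = 0 (M(L) = 4/3 - ⅓*4 = 4/3 - 4/3 = 0)
h(G, R) = 49 (h(G, R) = (3 + 4)² = 7² = 49)
h(M(-3), N(5))² = 49² = 2401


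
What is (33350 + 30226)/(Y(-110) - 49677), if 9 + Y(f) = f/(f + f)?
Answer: -127152/99371 ≈ -1.2796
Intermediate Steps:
Y(f) = -17/2 (Y(f) = -9 + f/(f + f) = -9 + f/((2*f)) = -9 + (1/(2*f))*f = -9 + 1/2 = -17/2)
(33350 + 30226)/(Y(-110) - 49677) = (33350 + 30226)/(-17/2 - 49677) = 63576/(-99371/2) = 63576*(-2/99371) = -127152/99371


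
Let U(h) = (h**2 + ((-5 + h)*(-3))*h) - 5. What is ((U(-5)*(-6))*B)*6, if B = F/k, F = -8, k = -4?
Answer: 9360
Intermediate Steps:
U(h) = -5 + h**2 + h*(15 - 3*h) (U(h) = (h**2 + (15 - 3*h)*h) - 5 = (h**2 + h*(15 - 3*h)) - 5 = -5 + h**2 + h*(15 - 3*h))
B = 2 (B = -8/(-4) = -8*(-1/4) = 2)
((U(-5)*(-6))*B)*6 = (((-5 - 2*(-5)**2 + 15*(-5))*(-6))*2)*6 = (((-5 - 2*25 - 75)*(-6))*2)*6 = (((-5 - 50 - 75)*(-6))*2)*6 = (-130*(-6)*2)*6 = (780*2)*6 = 1560*6 = 9360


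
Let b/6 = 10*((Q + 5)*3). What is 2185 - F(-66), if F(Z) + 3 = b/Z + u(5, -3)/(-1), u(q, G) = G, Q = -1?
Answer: 24155/11 ≈ 2195.9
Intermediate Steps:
b = 720 (b = 6*(10*((-1 + 5)*3)) = 6*(10*(4*3)) = 6*(10*12) = 6*120 = 720)
F(Z) = 720/Z (F(Z) = -3 + (720/Z - 3/(-1)) = -3 + (720/Z - 3*(-1)) = -3 + (720/Z + 3) = -3 + (3 + 720/Z) = 720/Z)
2185 - F(-66) = 2185 - 720/(-66) = 2185 - 720*(-1)/66 = 2185 - 1*(-120/11) = 2185 + 120/11 = 24155/11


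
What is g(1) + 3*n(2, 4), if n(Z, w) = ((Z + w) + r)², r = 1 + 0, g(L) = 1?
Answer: 148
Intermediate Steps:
r = 1
n(Z, w) = (1 + Z + w)² (n(Z, w) = ((Z + w) + 1)² = (1 + Z + w)²)
g(1) + 3*n(2, 4) = 1 + 3*(1 + 2 + 4)² = 1 + 3*7² = 1 + 3*49 = 1 + 147 = 148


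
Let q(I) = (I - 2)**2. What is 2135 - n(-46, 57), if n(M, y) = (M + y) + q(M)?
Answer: -180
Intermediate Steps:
q(I) = (-2 + I)**2
n(M, y) = M + y + (-2 + M)**2 (n(M, y) = (M + y) + (-2 + M)**2 = M + y + (-2 + M)**2)
2135 - n(-46, 57) = 2135 - (-46 + 57 + (-2 - 46)**2) = 2135 - (-46 + 57 + (-48)**2) = 2135 - (-46 + 57 + 2304) = 2135 - 1*2315 = 2135 - 2315 = -180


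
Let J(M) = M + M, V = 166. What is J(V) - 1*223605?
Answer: -223273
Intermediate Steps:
J(M) = 2*M
J(V) - 1*223605 = 2*166 - 1*223605 = 332 - 223605 = -223273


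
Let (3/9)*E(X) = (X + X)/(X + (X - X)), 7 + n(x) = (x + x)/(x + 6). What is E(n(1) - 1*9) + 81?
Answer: 87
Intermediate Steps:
n(x) = -7 + 2*x/(6 + x) (n(x) = -7 + (x + x)/(x + 6) = -7 + (2*x)/(6 + x) = -7 + 2*x/(6 + x))
E(X) = 6 (E(X) = 3*((X + X)/(X + (X - X))) = 3*((2*X)/(X + 0)) = 3*((2*X)/X) = 3*2 = 6)
E(n(1) - 1*9) + 81 = 6 + 81 = 87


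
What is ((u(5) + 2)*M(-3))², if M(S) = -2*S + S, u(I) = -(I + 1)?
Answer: 144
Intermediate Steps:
u(I) = -1 - I (u(I) = -(1 + I) = -1 - I)
M(S) = -S
((u(5) + 2)*M(-3))² = (((-1 - 1*5) + 2)*(-1*(-3)))² = (((-1 - 5) + 2)*3)² = ((-6 + 2)*3)² = (-4*3)² = (-12)² = 144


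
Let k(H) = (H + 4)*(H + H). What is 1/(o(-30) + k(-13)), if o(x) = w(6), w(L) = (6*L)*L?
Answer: 1/450 ≈ 0.0022222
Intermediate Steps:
w(L) = 6*L**2
o(x) = 216 (o(x) = 6*6**2 = 6*36 = 216)
k(H) = 2*H*(4 + H) (k(H) = (4 + H)*(2*H) = 2*H*(4 + H))
1/(o(-30) + k(-13)) = 1/(216 + 2*(-13)*(4 - 13)) = 1/(216 + 2*(-13)*(-9)) = 1/(216 + 234) = 1/450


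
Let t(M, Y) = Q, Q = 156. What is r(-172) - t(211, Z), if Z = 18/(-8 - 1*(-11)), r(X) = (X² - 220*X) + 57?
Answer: 67325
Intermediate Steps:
r(X) = 57 + X² - 220*X
Z = 6 (Z = 18/(-8 + 11) = 18/3 = 18*(⅓) = 6)
t(M, Y) = 156
r(-172) - t(211, Z) = (57 + (-172)² - 220*(-172)) - 1*156 = (57 + 29584 + 37840) - 156 = 67481 - 156 = 67325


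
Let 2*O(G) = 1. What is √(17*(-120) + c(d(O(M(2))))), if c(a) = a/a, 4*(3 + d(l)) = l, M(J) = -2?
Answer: I*√2039 ≈ 45.155*I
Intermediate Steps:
O(G) = ½ (O(G) = (½)*1 = ½)
d(l) = -3 + l/4
c(a) = 1
√(17*(-120) + c(d(O(M(2))))) = √(17*(-120) + 1) = √(-2040 + 1) = √(-2039) = I*√2039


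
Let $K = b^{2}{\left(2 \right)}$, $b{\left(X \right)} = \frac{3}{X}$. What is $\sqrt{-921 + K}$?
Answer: $\frac{35 i \sqrt{3}}{2} \approx 30.311 i$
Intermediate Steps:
$K = \frac{9}{4}$ ($K = \left(\frac{3}{2}\right)^{2} = \frac{9}{4} \approx 2.25$)
$\sqrt{-921 + K} = \sqrt{-921 + \frac{9}{4}} = \sqrt{- \frac{3675}{4}} = \frac{35 i \sqrt{3}}{2}$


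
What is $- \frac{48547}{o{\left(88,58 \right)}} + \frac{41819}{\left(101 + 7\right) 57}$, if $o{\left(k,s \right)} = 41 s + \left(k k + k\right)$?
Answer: $\frac{3371491}{1654020} \approx 2.0384$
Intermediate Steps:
$o{\left(k,s \right)} = k + k^{2} + 41 s$ ($o{\left(k,s \right)} = 41 s + \left(k^{2} + k\right) = 41 s + \left(k + k^{2}\right) = k + k^{2} + 41 s$)
$- \frac{48547}{o{\left(88,58 \right)}} + \frac{41819}{\left(101 + 7\right) 57} = - \frac{48547}{88 + 88^{2} + 41 \cdot 58} + \frac{41819}{\left(101 + 7\right) 57} = - \frac{48547}{88 + 7744 + 2378} + \frac{41819}{108 \cdot 57} = - \frac{48547}{10210} + \frac{41819}{6156} = \left(-48547\right) \frac{1}{10210} + 41819 \cdot \frac{1}{6156} = - \frac{48547}{10210} + \frac{2201}{324} = \frac{3371491}{1654020}$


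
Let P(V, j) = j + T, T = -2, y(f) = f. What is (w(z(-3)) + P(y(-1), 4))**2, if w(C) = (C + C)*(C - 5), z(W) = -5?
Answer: 10404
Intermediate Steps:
w(C) = 2*C*(-5 + C) (w(C) = (2*C)*(-5 + C) = 2*C*(-5 + C))
P(V, j) = -2 + j (P(V, j) = j - 2 = -2 + j)
(w(z(-3)) + P(y(-1), 4))**2 = (2*(-5)*(-5 - 5) + (-2 + 4))**2 = (2*(-5)*(-10) + 2)**2 = (100 + 2)**2 = 102**2 = 10404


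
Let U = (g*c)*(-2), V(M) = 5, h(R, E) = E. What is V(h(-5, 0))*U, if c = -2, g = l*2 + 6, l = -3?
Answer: 0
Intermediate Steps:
g = 0 (g = -3*2 + 6 = -6 + 6 = 0)
U = 0 (U = (0*(-2))*(-2) = 0*(-2) = 0)
V(h(-5, 0))*U = 5*0 = 0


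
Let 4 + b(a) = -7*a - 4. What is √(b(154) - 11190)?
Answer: 6*I*√341 ≈ 110.8*I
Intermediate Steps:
b(a) = -8 - 7*a (b(a) = -4 + (-7*a - 4) = -4 + (-4 - 7*a) = -8 - 7*a)
√(b(154) - 11190) = √((-8 - 7*154) - 11190) = √((-8 - 1078) - 11190) = √(-1086 - 11190) = √(-12276) = 6*I*√341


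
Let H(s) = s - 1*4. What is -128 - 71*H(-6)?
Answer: 582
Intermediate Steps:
H(s) = -4 + s (H(s) = s - 4 = -4 + s)
-128 - 71*H(-6) = -128 - 71*(-4 - 6) = -128 - 71*(-10) = -128 + 710 = 582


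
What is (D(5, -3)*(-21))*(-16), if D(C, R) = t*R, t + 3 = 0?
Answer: 3024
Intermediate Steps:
t = -3 (t = -3 + 0 = -3)
D(C, R) = -3*R
(D(5, -3)*(-21))*(-16) = (-3*(-3)*(-21))*(-16) = (9*(-21))*(-16) = -189*(-16) = 3024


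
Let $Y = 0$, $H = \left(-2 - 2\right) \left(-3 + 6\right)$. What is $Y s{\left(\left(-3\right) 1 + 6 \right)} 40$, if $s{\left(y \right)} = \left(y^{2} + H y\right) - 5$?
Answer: $0$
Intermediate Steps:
$H = -12$ ($H = \left(-4\right) 3 = -12$)
$s{\left(y \right)} = -5 + y^{2} - 12 y$ ($s{\left(y \right)} = \left(y^{2} - 12 y\right) - 5 = -5 + y^{2} - 12 y$)
$Y s{\left(\left(-3\right) 1 + 6 \right)} 40 = 0 \left(-5 + \left(\left(-3\right) 1 + 6\right)^{2} - 12 \left(\left(-3\right) 1 + 6\right)\right) 40 = 0 \left(-5 + \left(-3 + 6\right)^{2} - 12 \left(-3 + 6\right)\right) 40 = 0 \left(-5 + 3^{2} - 36\right) 40 = 0 \left(-5 + 9 - 36\right) 40 = 0 \left(-32\right) 40 = 0 \cdot 40 = 0$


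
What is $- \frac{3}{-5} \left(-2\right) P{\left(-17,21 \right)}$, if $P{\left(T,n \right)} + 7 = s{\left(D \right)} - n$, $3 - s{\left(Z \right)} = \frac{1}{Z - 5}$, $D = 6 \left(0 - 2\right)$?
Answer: $\frac{2544}{85} \approx 29.929$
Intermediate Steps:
$D = -12$ ($D = 6 \left(-2\right) = -12$)
$s{\left(Z \right)} = 3 - \frac{1}{-5 + Z}$ ($s{\left(Z \right)} = 3 - \frac{1}{Z - 5} = 3 - \frac{1}{-5 + Z}$)
$P{\left(T,n \right)} = - \frac{67}{17} - n$ ($P{\left(T,n \right)} = -7 - \left(n - \frac{-16 + 3 \left(-12\right)}{-5 - 12}\right) = -7 - \left(n - \frac{-16 - 36}{-17}\right) = -7 - \left(- \frac{52}{17} + n\right) = - \frac{67}{17} - n$)
$- \frac{3}{-5} \left(-2\right) P{\left(-17,21 \right)} = - \frac{3}{-5} \left(-2\right) \left(- \frac{67}{17} - 21\right) = \left(-3\right) \left(- \frac{1}{5}\right) \left(-2\right) \left(- \frac{67}{17} - 21\right) = \frac{3}{5} \left(-2\right) \left(- \frac{424}{17}\right) = \left(- \frac{6}{5}\right) \left(- \frac{424}{17}\right) = \frac{2544}{85}$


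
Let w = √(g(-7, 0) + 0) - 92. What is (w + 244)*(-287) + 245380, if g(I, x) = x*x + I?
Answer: 201756 - 287*I*√7 ≈ 2.0176e+5 - 759.33*I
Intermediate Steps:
g(I, x) = I + x² (g(I, x) = x² + I = I + x²)
w = -92 + I*√7 (w = √((-7 + 0²) + 0) - 92 = √((-7 + 0) + 0) - 92 = √(-7 + 0) - 92 = √(-7) - 92 = I*√7 - 92 = -92 + I*√7 ≈ -92.0 + 2.6458*I)
(w + 244)*(-287) + 245380 = ((-92 + I*√7) + 244)*(-287) + 245380 = (152 + I*√7)*(-287) + 245380 = (-43624 - 287*I*√7) + 245380 = 201756 - 287*I*√7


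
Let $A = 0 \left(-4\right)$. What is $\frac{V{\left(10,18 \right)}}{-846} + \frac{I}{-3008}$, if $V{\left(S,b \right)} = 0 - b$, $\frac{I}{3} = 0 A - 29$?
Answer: $\frac{151}{3008} \approx 0.050199$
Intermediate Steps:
$A = 0$
$I = -87$ ($I = 3 \left(0 \cdot 0 - 29\right) = 3 \left(0 - 29\right) = 3 \left(-29\right) = -87$)
$V{\left(S,b \right)} = - b$
$\frac{V{\left(10,18 \right)}}{-846} + \frac{I}{-3008} = \frac{\left(-1\right) 18}{-846} - \frac{87}{-3008} = \left(-18\right) \left(- \frac{1}{846}\right) - - \frac{87}{3008} = \frac{1}{47} + \frac{87}{3008} = \frac{151}{3008}$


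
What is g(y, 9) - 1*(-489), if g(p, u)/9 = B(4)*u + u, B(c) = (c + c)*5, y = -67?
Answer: 3810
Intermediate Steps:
B(c) = 10*c (B(c) = (2*c)*5 = 10*c)
g(p, u) = 369*u (g(p, u) = 9*((10*4)*u + u) = 9*(40*u + u) = 9*(41*u) = 369*u)
g(y, 9) - 1*(-489) = 369*9 - 1*(-489) = 3321 + 489 = 3810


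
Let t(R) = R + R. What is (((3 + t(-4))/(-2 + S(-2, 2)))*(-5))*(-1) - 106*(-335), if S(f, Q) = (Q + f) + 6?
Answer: 142015/4 ≈ 35504.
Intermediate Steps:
S(f, Q) = 6 + Q + f
t(R) = 2*R
(((3 + t(-4))/(-2 + S(-2, 2)))*(-5))*(-1) - 106*(-335) = (((3 + 2*(-4))/(-2 + (6 + 2 - 2)))*(-5))*(-1) - 106*(-335) = (((3 - 8)/(-2 + 6))*(-5))*(-1) + 35510 = (-5/4*(-5))*(-1) + 35510 = (-5*¼*(-5))*(-1) + 35510 = -5/4*(-5)*(-1) + 35510 = (25/4)*(-1) + 35510 = -25/4 + 35510 = 142015/4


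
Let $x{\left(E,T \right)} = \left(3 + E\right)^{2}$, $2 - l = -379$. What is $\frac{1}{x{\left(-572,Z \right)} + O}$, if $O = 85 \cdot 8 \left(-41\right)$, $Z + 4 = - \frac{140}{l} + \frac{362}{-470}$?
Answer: $\frac{1}{295881} \approx 3.3797 \cdot 10^{-6}$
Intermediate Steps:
$l = 381$ ($l = 2 - -379 = 2 + 379 = 381$)
$Z = - \frac{460001}{89535}$ ($Z = -4 + \left(- \frac{140}{381} + \frac{362}{-470}\right) = -4 + \left(\left(-140\right) \frac{1}{381} + 362 \left(- \frac{1}{470}\right)\right) = -4 - \frac{101861}{89535} = - \frac{460001}{89535} \approx -5.1377$)
$O = -27880$ ($O = 680 \left(-41\right) = -27880$)
$\frac{1}{x{\left(-572,Z \right)} + O} = \frac{1}{\left(3 - 572\right)^{2} - 27880} = \frac{1}{\left(-569\right)^{2} - 27880} = \frac{1}{323761 - 27880} = \frac{1}{295881}$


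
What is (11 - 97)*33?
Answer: -2838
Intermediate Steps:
(11 - 97)*33 = -86*33 = -2838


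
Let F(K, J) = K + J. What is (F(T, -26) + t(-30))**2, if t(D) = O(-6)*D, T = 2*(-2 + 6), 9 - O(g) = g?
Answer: 219024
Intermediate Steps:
O(g) = 9 - g
T = 8 (T = 2*4 = 8)
t(D) = 15*D (t(D) = (9 - 1*(-6))*D = (9 + 6)*D = 15*D)
F(K, J) = J + K
(F(T, -26) + t(-30))**2 = ((-26 + 8) + 15*(-30))**2 = (-18 - 450)**2 = (-468)**2 = 219024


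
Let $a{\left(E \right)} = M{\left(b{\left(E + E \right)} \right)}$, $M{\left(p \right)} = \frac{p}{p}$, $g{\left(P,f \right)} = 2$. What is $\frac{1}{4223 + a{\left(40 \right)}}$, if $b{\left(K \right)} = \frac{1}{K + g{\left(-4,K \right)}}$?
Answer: $\frac{1}{4224} \approx 0.00023674$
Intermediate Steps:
$b{\left(K \right)} = \frac{1}{2 + K}$ ($b{\left(K \right)} = \frac{1}{K + 2} = \frac{1}{2 + K}$)
$M{\left(p \right)} = 1$
$a{\left(E \right)} = 1$
$\frac{1}{4223 + a{\left(40 \right)}} = \frac{1}{4223 + 1} = \frac{1}{4224}$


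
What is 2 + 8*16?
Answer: 130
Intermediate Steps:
2 + 8*16 = 2 + 128 = 130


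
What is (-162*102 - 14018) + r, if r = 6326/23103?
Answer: -705605500/23103 ≈ -30542.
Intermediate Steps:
r = 6326/23103 (r = 6326*(1/23103) = 6326/23103 ≈ 0.27382)
(-162*102 - 14018) + r = (-162*102 - 14018) + 6326/23103 = (-16524 - 14018) + 6326/23103 = -30542 + 6326/23103 = -705605500/23103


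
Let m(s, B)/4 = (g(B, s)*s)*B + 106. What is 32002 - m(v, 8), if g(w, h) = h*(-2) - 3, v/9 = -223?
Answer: 257634042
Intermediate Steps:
v = -2007 (v = 9*(-223) = -2007)
g(w, h) = -3 - 2*h (g(w, h) = -2*h - 3 = -3 - 2*h)
m(s, B) = 424 + 4*B*s*(-3 - 2*s) (m(s, B) = 4*(((-3 - 2*s)*s)*B + 106) = 4*((s*(-3 - 2*s))*B + 106) = 4*(B*s*(-3 - 2*s) + 106) = 4*(106 + B*s*(-3 - 2*s)) = 424 + 4*B*s*(-3 - 2*s))
32002 - m(v, 8) = 32002 - (424 - 4*8*(-2007)*(3 + 2*(-2007))) = 32002 - (424 - 4*8*(-2007)*(3 - 4014)) = 32002 - (424 - 4*8*(-2007)*(-4011)) = 32002 - (424 - 257602464) = 32002 - 1*(-257602040) = 32002 + 257602040 = 257634042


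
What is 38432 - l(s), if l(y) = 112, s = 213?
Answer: 38320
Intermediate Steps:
38432 - l(s) = 38432 - 1*112 = 38432 - 112 = 38320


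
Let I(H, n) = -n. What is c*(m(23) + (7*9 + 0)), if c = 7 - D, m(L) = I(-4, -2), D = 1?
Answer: 390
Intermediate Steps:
m(L) = 2 (m(L) = -1*(-2) = 2)
c = 6 (c = 7 - 1*1 = 7 - 1 = 6)
c*(m(23) + (7*9 + 0)) = 6*(2 + (7*9 + 0)) = 6*(2 + (63 + 0)) = 6*(2 + 63) = 6*65 = 390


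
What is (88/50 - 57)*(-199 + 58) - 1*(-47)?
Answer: 195896/25 ≈ 7835.8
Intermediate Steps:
(88/50 - 57)*(-199 + 58) - 1*(-47) = (88*(1/50) - 57)*(-141) + 47 = (44/25 - 57)*(-141) + 47 = -1381/25*(-141) + 47 = 194721/25 + 47 = 195896/25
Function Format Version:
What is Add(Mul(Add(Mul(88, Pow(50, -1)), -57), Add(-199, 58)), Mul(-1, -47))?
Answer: Rational(195896, 25) ≈ 7835.8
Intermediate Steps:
Add(Mul(Add(Mul(88, Pow(50, -1)), -57), Add(-199, 58)), Mul(-1, -47)) = Add(Mul(Add(Mul(88, Rational(1, 50)), -57), -141), 47) = Add(Mul(Add(Rational(44, 25), -57), -141), 47) = Add(Mul(Rational(-1381, 25), -141), 47) = Add(Rational(194721, 25), 47) = Rational(195896, 25)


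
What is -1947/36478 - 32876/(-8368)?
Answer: 147869779/38155988 ≈ 3.8754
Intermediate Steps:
-1947/36478 - 32876/(-8368) = -1947*1/36478 - 32876*(-1/8368) = -1947/36478 + 8219/2092 = 147869779/38155988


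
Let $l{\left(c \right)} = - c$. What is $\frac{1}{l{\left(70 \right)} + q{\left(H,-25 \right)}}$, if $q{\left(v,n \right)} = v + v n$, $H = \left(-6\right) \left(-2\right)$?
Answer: $- \frac{1}{358} \approx -0.0027933$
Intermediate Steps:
$H = 12$
$q{\left(v,n \right)} = v + n v$
$\frac{1}{l{\left(70 \right)} + q{\left(H,-25 \right)}} = \frac{1}{\left(-1\right) 70 + 12 \left(1 - 25\right)} = \frac{1}{-70 + 12 \left(-24\right)} = \frac{1}{-70 - 288} = \frac{1}{-358} = - \frac{1}{358}$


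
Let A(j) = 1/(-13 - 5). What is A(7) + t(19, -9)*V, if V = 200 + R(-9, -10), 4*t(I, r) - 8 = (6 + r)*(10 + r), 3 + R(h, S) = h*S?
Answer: 12913/36 ≈ 358.69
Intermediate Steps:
R(h, S) = -3 + S*h (R(h, S) = -3 + h*S = -3 + S*h)
t(I, r) = 2 + (6 + r)*(10 + r)/4 (t(I, r) = 2 + ((6 + r)*(10 + r))/4 = 2 + (6 + r)*(10 + r)/4)
A(j) = -1/18 (A(j) = 1/(-18) = -1/18)
V = 287 (V = 200 + (-3 - 10*(-9)) = 200 + (-3 + 90) = 200 + 87 = 287)
A(7) + t(19, -9)*V = -1/18 + (17 + 4*(-9) + (¼)*(-9)²)*287 = -1/18 + (17 - 36 + (¼)*81)*287 = -1/18 + (17 - 36 + 81/4)*287 = -1/18 + (5/4)*287 = -1/18 + 1435/4 = 12913/36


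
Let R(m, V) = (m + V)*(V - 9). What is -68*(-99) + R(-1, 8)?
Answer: 6725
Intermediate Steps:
R(m, V) = (-9 + V)*(V + m) (R(m, V) = (V + m)*(-9 + V) = (-9 + V)*(V + m))
-68*(-99) + R(-1, 8) = -68*(-99) + (8**2 - 9*8 - 9*(-1) + 8*(-1)) = 6732 + (64 - 72 + 9 - 8) = 6732 - 7 = 6725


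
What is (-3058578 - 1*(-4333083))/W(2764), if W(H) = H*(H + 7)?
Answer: 1274505/7659044 ≈ 0.16641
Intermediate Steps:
W(H) = H*(7 + H)
(-3058578 - 1*(-4333083))/W(2764) = (-3058578 - 1*(-4333083))/((2764*(7 + 2764))) = (-3058578 + 4333083)/((2764*2771)) = 1274505/7659044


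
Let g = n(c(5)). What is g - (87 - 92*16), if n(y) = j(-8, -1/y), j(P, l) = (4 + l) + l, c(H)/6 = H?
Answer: 20834/15 ≈ 1388.9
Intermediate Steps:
c(H) = 6*H
j(P, l) = 4 + 2*l
n(y) = 4 - 2/y (n(y) = 4 + 2*(-1/y) = 4 - 2/y)
g = 59/15 (g = 4 - 2/(6*5) = 4 - 2/30 = 4 - 2*1/30 = 4 - 1/15 = 59/15 ≈ 3.9333)
g - (87 - 92*16) = 59/15 - (87 - 92*16) = 59/15 - (87 - 1472) = 59/15 - 1*(-1385) = 59/15 + 1385 = 20834/15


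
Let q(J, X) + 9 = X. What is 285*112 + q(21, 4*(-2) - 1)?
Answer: 31902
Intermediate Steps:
q(J, X) = -9 + X
285*112 + q(21, 4*(-2) - 1) = 285*112 + (-9 + (4*(-2) - 1)) = 31920 + (-9 + (-8 - 1)) = 31920 + (-9 - 9) = 31920 - 18 = 31902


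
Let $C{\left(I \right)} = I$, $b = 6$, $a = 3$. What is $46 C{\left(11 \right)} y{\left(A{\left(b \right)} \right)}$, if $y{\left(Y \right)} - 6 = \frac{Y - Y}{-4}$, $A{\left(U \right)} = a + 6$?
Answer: $3036$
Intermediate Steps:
$A{\left(U \right)} = 9$ ($A{\left(U \right)} = 3 + 6 = 9$)
$y{\left(Y \right)} = 6$ ($y{\left(Y \right)} = 6 + \frac{Y - Y}{-4} = 6 + 0 \left(- \frac{1}{4}\right) = 6 + 0 = 6$)
$46 C{\left(11 \right)} y{\left(A{\left(b \right)} \right)} = 46 \cdot 11 \cdot 6 = 506 \cdot 6 = 3036$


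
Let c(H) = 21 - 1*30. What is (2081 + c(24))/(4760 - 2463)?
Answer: 2072/2297 ≈ 0.90205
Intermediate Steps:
c(H) = -9 (c(H) = 21 - 30 = -9)
(2081 + c(24))/(4760 - 2463) = (2081 - 9)/(4760 - 2463) = 2072/2297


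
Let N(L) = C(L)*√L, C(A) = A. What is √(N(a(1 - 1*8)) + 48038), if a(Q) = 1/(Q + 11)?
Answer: √768610/4 ≈ 219.18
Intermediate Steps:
a(Q) = 1/(11 + Q)
N(L) = L^(3/2) (N(L) = L*√L = L^(3/2))
√(N(a(1 - 1*8)) + 48038) = √((1/(11 + (1 - 1*8)))^(3/2) + 48038) = √((1/(11 + (1 - 8)))^(3/2) + 48038) = √((1/(11 - 7))^(3/2) + 48038) = √((1/4)^(3/2) + 48038) = √((¼)^(3/2) + 48038) = √(⅛ + 48038) = √(384305/8) = √768610/4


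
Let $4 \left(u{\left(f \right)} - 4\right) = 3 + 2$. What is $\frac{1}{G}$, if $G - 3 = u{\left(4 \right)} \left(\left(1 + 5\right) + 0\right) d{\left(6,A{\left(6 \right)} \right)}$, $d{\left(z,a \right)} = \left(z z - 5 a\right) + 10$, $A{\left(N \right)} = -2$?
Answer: $\frac{1}{1767} \approx 0.00056593$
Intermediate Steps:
$u{\left(f \right)} = \frac{21}{4}$ ($u{\left(f \right)} = 4 + \frac{3 + 2}{4} = 4 + \frac{1}{4} \cdot 5 = 4 + \frac{5}{4} = \frac{21}{4}$)
$d{\left(z,a \right)} = 10 + z^{2} - 5 a$ ($d{\left(z,a \right)} = \left(z^{2} - 5 a\right) + 10 = 10 + z^{2} - 5 a$)
$G = 1767$ ($G = 3 + \frac{21 \left(\left(1 + 5\right) + 0\right)}{4} \left(10 + 6^{2} - -10\right) = 3 + \frac{21 \left(6 + 0\right)}{4} \left(10 + 36 + 10\right) = 3 + \frac{21}{4} \cdot 6 \cdot 56 = 3 + \frac{63}{2} \cdot 56 = 3 + 1764 = 1767$)
$\frac{1}{G} = \frac{1}{1767}$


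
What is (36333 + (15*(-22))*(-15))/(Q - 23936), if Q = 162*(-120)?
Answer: -41283/43376 ≈ -0.95175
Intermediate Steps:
Q = -19440
(36333 + (15*(-22))*(-15))/(Q - 23936) = (36333 + (15*(-22))*(-15))/(-19440 - 23936) = (36333 - 330*(-15))/(-43376) = (36333 + 4950)*(-1/43376) = 41283*(-1/43376) = -41283/43376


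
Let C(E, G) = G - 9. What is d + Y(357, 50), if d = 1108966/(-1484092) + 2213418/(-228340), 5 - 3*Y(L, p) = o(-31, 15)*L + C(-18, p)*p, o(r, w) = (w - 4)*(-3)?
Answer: 205543598956837/63539543865 ≈ 3234.9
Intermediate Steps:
C(E, G) = -9 + G
o(r, w) = 12 - 3*w (o(r, w) = (-4 + w)*(-3) = 12 - 3*w)
Y(L, p) = 5/3 + 11*L - p*(-9 + p)/3 (Y(L, p) = 5/3 - ((12 - 3*15)*L + (-9 + p)*p)/3 = 5/3 - ((12 - 45)*L + p*(-9 + p))/3 = 5/3 - (-33*L + p*(-9 + p))/3 = 5/3 + (11*L - p*(-9 + p)/3) = 5/3 + 11*L - p*(-9 + p)/3)
d = -221133577681/21179847955 (d = 1108966*(-1/1484092) + 2213418*(-1/228340) = -554483/742046 - 1106709/114170 = -221133577681/21179847955 ≈ -10.441)
d + Y(357, 50) = -221133577681/21179847955 + (5/3 + 11*357 - ⅓*50*(-9 + 50)) = -221133577681/21179847955 + (5/3 + 3927 - ⅓*50*41) = -221133577681/21179847955 + (5/3 + 3927 - 2050/3) = -221133577681/21179847955 + 9736/3 = 205543598956837/63539543865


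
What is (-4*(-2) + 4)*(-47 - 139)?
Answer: -2232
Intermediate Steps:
(-4*(-2) + 4)*(-47 - 139) = (8 + 4)*(-186) = 12*(-186) = -2232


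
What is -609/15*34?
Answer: -6902/5 ≈ -1380.4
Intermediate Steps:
-609/15*34 = -21*29/15*34 = -203/5*34 = -6902/5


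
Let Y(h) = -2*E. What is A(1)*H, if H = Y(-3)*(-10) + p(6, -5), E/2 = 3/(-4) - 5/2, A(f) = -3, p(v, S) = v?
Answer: 372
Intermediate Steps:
E = -13/2 (E = 2*(3/(-4) - 5/2) = 2*(3*(-¼) - 5*½) = 2*(-¾ - 5/2) = 2*(-13/4) = -13/2 ≈ -6.5000)
Y(h) = 13 (Y(h) = -2*(-13/2) = 13)
H = -124 (H = 13*(-10) + 6 = -130 + 6 = -124)
A(1)*H = -3*(-124) = 372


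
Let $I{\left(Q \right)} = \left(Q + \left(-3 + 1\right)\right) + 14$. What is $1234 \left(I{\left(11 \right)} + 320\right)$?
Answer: $423262$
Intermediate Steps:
$I{\left(Q \right)} = 12 + Q$ ($I{\left(Q \right)} = \left(Q - 2\right) + 14 = \left(-2 + Q\right) + 14 = 12 + Q$)
$1234 \left(I{\left(11 \right)} + 320\right) = 1234 \left(\left(12 + 11\right) + 320\right) = 1234 \left(23 + 320\right) = 1234 \cdot 343 = 423262$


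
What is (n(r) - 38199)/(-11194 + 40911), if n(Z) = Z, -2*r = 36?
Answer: -38217/29717 ≈ -1.2860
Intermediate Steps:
r = -18 (r = -½*36 = -18)
(n(r) - 38199)/(-11194 + 40911) = (-18 - 38199)/(-11194 + 40911) = -38217/29717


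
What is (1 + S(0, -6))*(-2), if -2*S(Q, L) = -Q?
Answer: -2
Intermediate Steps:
S(Q, L) = Q/2 (S(Q, L) = -(-1)*Q/2 = Q/2)
(1 + S(0, -6))*(-2) = (1 + (½)*0)*(-2) = (1 + 0)*(-2) = 1*(-2) = -2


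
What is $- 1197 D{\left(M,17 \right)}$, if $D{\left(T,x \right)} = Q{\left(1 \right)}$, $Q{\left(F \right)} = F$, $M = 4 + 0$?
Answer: $-1197$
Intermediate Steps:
$M = 4$
$D{\left(T,x \right)} = 1$
$- 1197 D{\left(M,17 \right)} = \left(-1197\right) 1 = -1197$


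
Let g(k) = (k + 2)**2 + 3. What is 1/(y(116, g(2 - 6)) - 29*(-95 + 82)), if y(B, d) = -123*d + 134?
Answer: -1/350 ≈ -0.0028571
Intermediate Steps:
g(k) = 3 + (2 + k)**2 (g(k) = (2 + k)**2 + 3 = 3 + (2 + k)**2)
y(B, d) = 134 - 123*d
1/(y(116, g(2 - 6)) - 29*(-95 + 82)) = 1/((134 - 123*(3 + (2 + (2 - 6))**2)) - 29*(-95 + 82)) = 1/((134 - 123*(3 + (2 - 4)**2)) - 29*(-13)) = 1/((134 - 123*(3 + (-2)**2)) + 377) = 1/((134 - 123*(3 + 4)) + 377) = 1/((134 - 123*7) + 377) = 1/((134 - 861) + 377) = 1/(-727 + 377) = 1/(-350) = -1/350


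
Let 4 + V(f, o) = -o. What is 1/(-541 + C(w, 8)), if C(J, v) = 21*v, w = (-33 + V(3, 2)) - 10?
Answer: -1/373 ≈ -0.0026810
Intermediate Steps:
V(f, o) = -4 - o
w = -49 (w = (-33 + (-4 - 1*2)) - 10 = (-33 + (-4 - 2)) - 10 = (-33 - 6) - 10 = -39 - 10 = -49)
1/(-541 + C(w, 8)) = 1/(-541 + 21*8) = 1/(-541 + 168) = 1/(-373) = -1/373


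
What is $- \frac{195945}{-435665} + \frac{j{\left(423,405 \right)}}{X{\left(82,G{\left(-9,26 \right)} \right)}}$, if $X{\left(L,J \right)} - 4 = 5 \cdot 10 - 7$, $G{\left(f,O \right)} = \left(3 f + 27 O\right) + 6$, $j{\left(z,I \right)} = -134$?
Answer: $- \frac{9833939}{4095251} \approx -2.4013$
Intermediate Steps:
$G{\left(f,O \right)} = 6 + 3 f + 27 O$
$X{\left(L,J \right)} = 47$ ($X{\left(L,J \right)} = 4 + \left(5 \cdot 10 - 7\right) = 4 + \left(50 - 7\right) = 4 + 43 = 47$)
$- \frac{195945}{-435665} + \frac{j{\left(423,405 \right)}}{X{\left(82,G{\left(-9,26 \right)} \right)}} = - \frac{195945}{-435665} - \frac{134}{47} = \left(-195945\right) \left(- \frac{1}{435665}\right) - \frac{134}{47} = \frac{39189}{87133} - \frac{134}{47} = - \frac{9833939}{4095251}$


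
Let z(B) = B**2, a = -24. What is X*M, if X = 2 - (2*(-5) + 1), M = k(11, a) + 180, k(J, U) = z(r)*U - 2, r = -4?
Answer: -2266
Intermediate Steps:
k(J, U) = -2 + 16*U (k(J, U) = (-4)**2*U - 2 = 16*U - 2 = -2 + 16*U)
M = -206 (M = (-2 + 16*(-24)) + 180 = (-2 - 384) + 180 = -386 + 180 = -206)
X = 11 (X = 2 - (-10 + 1) = 2 - 1*(-9) = 2 + 9 = 11)
X*M = 11*(-206) = -2266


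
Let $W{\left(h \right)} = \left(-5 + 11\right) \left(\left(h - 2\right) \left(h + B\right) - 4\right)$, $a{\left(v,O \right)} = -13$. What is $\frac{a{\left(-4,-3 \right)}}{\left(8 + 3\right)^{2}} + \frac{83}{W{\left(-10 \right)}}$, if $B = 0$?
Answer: $\frac{995}{84216} \approx 0.011815$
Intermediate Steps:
$W{\left(h \right)} = -24 + 6 h \left(-2 + h\right)$ ($W{\left(h \right)} = \left(-5 + 11\right) \left(\left(h - 2\right) \left(h + 0\right) - 4\right) = 6 \left(\left(-2 + h\right) h - 4\right) = 6 \left(h \left(-2 + h\right) - 4\right) = 6 \left(-4 + h \left(-2 + h\right)\right) = -24 + 6 h \left(-2 + h\right)$)
$\frac{a{\left(-4,-3 \right)}}{\left(8 + 3\right)^{2}} + \frac{83}{W{\left(-10 \right)}} = - \frac{13}{\left(8 + 3\right)^{2}} + \frac{83}{-24 - -120 + 6 \left(-10\right)^{2}} = - \frac{13}{11^{2}} + \frac{83}{-24 + 120 + 6 \cdot 100} = - \frac{13}{121} + \frac{83}{-24 + 120 + 600} = \left(-13\right) \frac{1}{121} + \frac{83}{696} = - \frac{13}{121} + 83 \cdot \frac{1}{696} = - \frac{13}{121} + \frac{83}{696} = \frac{995}{84216}$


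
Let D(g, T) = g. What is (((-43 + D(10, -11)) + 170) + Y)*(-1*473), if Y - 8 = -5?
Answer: -66220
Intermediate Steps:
Y = 3 (Y = 8 - 5 = 3)
(((-43 + D(10, -11)) + 170) + Y)*(-1*473) = (((-43 + 10) + 170) + 3)*(-1*473) = ((-33 + 170) + 3)*(-473) = (137 + 3)*(-473) = 140*(-473) = -66220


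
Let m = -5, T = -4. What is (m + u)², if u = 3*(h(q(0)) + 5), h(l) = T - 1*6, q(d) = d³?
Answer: 400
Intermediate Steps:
h(l) = -10 (h(l) = -4 - 1*6 = -4 - 6 = -10)
u = -15 (u = 3*(-10 + 5) = 3*(-5) = -15)
(m + u)² = (-5 - 15)² = (-20)² = 400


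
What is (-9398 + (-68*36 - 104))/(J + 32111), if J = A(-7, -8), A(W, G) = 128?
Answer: -11950/32239 ≈ -0.37067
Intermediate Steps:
J = 128
(-9398 + (-68*36 - 104))/(J + 32111) = (-9398 + (-68*36 - 104))/(128 + 32111) = (-9398 + (-2448 - 104))/32239 = (-9398 - 2552)*(1/32239) = -11950*1/32239 = -11950/32239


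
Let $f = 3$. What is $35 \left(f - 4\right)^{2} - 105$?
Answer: $-70$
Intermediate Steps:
$35 \left(f - 4\right)^{2} - 105 = 35 \left(3 - 4\right)^{2} - 105 = 35 \left(-1\right)^{2} - 105 = 35 \cdot 1 - 105 = 35 - 105 = -70$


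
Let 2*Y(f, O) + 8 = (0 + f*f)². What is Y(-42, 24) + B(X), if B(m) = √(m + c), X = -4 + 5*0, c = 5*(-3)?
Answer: 1555844 + I*√19 ≈ 1.5558e+6 + 4.3589*I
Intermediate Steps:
c = -15
Y(f, O) = -4 + f⁴/2 (Y(f, O) = -4 + (0 + f*f)²/2 = -4 + (0 + f²)²/2 = -4 + (f²)²/2 = -4 + f⁴/2)
X = -4 (X = -4 + 0 = -4)
B(m) = √(-15 + m) (B(m) = √(m - 15) = √(-15 + m))
Y(-42, 24) + B(X) = (-4 + (½)*(-42)⁴) + √(-15 - 4) = (-4 + (½)*3111696) + √(-19) = (-4 + 1555848) + I*√19 = 1555844 + I*√19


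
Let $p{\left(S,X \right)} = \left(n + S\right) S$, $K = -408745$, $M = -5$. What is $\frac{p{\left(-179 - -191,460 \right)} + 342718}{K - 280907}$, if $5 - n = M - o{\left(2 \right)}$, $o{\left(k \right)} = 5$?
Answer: $- \frac{171521}{344826} \approx -0.49741$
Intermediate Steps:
$n = 15$ ($n = 5 - \left(-5 - 5\right) = 5 - -10 = 5 + 10 = 15$)
$p{\left(S,X \right)} = S \left(15 + S\right)$ ($p{\left(S,X \right)} = \left(15 + S\right) S = S \left(15 + S\right)$)
$\frac{p{\left(-179 - -191,460 \right)} + 342718}{K - 280907} = \frac{\left(-179 - -191\right) \left(15 - -12\right) + 342718}{-408745 - 280907} = \frac{\left(-179 + 191\right) \left(15 + \left(-179 + 191\right)\right) + 342718}{-689652} = \left(12 \left(15 + 12\right) + 342718\right) \left(- \frac{1}{689652}\right) = \left(12 \cdot 27 + 342718\right) \left(- \frac{1}{689652}\right) = \left(324 + 342718\right) \left(- \frac{1}{689652}\right) = 343042 \left(- \frac{1}{689652}\right) = - \frac{171521}{344826}$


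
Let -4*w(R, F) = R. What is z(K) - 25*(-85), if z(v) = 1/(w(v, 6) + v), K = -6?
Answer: 19123/9 ≈ 2124.8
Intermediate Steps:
w(R, F) = -R/4
z(v) = 4/(3*v) (z(v) = 1/(-v/4 + v) = 1/(3*v/4) = 4/(3*v))
z(K) - 25*(-85) = (4/3)/(-6) - 25*(-85) = (4/3)*(-⅙) + 2125 = -2/9 + 2125 = 19123/9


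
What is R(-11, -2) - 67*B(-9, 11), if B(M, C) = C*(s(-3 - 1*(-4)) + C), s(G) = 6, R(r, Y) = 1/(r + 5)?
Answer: -75175/6 ≈ -12529.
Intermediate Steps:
R(r, Y) = 1/(5 + r)
B(M, C) = C*(6 + C)
R(-11, -2) - 67*B(-9, 11) = 1/(5 - 11) - 737*(6 + 11) = 1/(-6) - 737*17 = -⅙ - 67*187 = -⅙ - 12529 = -75175/6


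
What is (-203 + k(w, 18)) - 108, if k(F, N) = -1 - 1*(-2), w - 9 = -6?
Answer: -310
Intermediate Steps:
w = 3 (w = 9 - 6 = 3)
k(F, N) = 1 (k(F, N) = -1 + 2 = 1)
(-203 + k(w, 18)) - 108 = (-203 + 1) - 108 = -202 - 108 = -310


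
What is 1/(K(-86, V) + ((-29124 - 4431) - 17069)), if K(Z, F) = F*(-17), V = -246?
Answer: -1/46442 ≈ -2.1532e-5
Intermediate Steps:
K(Z, F) = -17*F
1/(K(-86, V) + ((-29124 - 4431) - 17069)) = 1/(-17*(-246) + ((-29124 - 4431) - 17069)) = 1/(4182 + (-33555 - 17069)) = 1/(4182 - 50624) = 1/(-46442) = -1/46442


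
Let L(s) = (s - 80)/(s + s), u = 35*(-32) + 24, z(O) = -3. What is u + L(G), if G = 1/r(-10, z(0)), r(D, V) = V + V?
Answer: -1711/2 ≈ -855.50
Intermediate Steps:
r(D, V) = 2*V
u = -1096 (u = -1120 + 24 = -1096)
G = -⅙ (G = 1/(2*(-3)) = 1/(-6) = -⅙ ≈ -0.16667)
L(s) = (-80 + s)/(2*s) (L(s) = (-80 + s)/((2*s)) = (-80 + s)*(1/(2*s)) = (-80 + s)/(2*s))
u + L(G) = -1096 + (-80 - ⅙)/(2*(-⅙)) = -1096 + (½)*(-6)*(-481/6) = -1096 + 481/2 = -1711/2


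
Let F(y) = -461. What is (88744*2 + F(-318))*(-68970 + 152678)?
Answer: 14818576116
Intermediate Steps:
(88744*2 + F(-318))*(-68970 + 152678) = (88744*2 - 461)*(-68970 + 152678) = (177488 - 461)*83708 = 177027*83708 = 14818576116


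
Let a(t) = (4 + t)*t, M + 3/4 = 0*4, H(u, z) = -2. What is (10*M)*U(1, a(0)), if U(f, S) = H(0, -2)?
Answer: 15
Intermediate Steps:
M = -3/4 (M = -3/4 + 0*4 = -3/4 + 0 = -3/4 ≈ -0.75000)
a(t) = t*(4 + t)
U(f, S) = -2
(10*M)*U(1, a(0)) = (10*(-3/4))*(-2) = -15/2*(-2) = 15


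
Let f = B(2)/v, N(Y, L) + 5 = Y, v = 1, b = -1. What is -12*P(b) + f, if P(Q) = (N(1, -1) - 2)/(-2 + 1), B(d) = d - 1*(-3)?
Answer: -67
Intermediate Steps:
B(d) = 3 + d (B(d) = d + 3 = 3 + d)
N(Y, L) = -5 + Y
P(Q) = 6 (P(Q) = ((-5 + 1) - 2)/(-2 + 1) = (-4 - 2)/(-1) = -6*(-1) = 6)
f = 5 (f = (3 + 2)/1 = 5*1 = 5)
-12*P(b) + f = -12*6 + 5 = -72 + 5 = -67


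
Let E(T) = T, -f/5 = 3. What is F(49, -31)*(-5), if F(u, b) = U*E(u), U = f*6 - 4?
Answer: 23030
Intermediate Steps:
f = -15 (f = -5*3 = -15)
U = -94 (U = -15*6 - 4 = -90 - 4 = -94)
F(u, b) = -94*u
F(49, -31)*(-5) = -94*49*(-5) = -4606*(-5) = 23030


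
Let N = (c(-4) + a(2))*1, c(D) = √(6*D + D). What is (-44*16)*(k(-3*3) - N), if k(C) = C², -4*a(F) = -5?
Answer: -56144 + 1408*I*√7 ≈ -56144.0 + 3725.2*I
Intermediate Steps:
a(F) = 5/4 (a(F) = -¼*(-5) = 5/4)
c(D) = √7*√D (c(D) = √(7*D) = √7*√D)
N = 5/4 + 2*I*√7 (N = (√7*√(-4) + 5/4)*1 = (√7*(2*I) + 5/4)*1 = (2*I*√7 + 5/4)*1 = (5/4 + 2*I*√7)*1 = 5/4 + 2*I*√7 ≈ 1.25 + 5.2915*I)
(-44*16)*(k(-3*3) - N) = (-44*16)*((-3*3)² - (5/4 + 2*I*√7)) = -704*((-9)² + (-5/4 - 2*I*√7)) = -704*(81 + (-5/4 - 2*I*√7)) = -704*(319/4 - 2*I*√7) = -56144 + 1408*I*√7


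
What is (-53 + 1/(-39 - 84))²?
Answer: 42510400/15129 ≈ 2809.9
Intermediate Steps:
(-53 + 1/(-39 - 84))² = (-53 + 1/(-123))² = (-53 - 1/123)² = (-6520/123)² = 42510400/15129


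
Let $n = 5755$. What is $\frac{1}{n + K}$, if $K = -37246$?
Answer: $- \frac{1}{31491} \approx -3.1755 \cdot 10^{-5}$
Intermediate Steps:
$\frac{1}{n + K} = \frac{1}{5755 - 37246} = \frac{1}{-31491} = - \frac{1}{31491}$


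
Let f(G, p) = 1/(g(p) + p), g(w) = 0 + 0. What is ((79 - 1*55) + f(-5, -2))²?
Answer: 2209/4 ≈ 552.25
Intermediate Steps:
g(w) = 0
f(G, p) = 1/p (f(G, p) = 1/(0 + p) = 1/p)
((79 - 1*55) + f(-5, -2))² = ((79 - 1*55) + 1/(-2))² = ((79 - 55) - ½)² = (24 - ½)² = (47/2)² = 2209/4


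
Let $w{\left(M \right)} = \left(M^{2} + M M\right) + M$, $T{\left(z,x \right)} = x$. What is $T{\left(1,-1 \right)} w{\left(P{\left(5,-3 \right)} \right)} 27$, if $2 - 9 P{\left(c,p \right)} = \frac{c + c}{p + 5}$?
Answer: $3$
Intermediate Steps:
$P{\left(c,p \right)} = \frac{2}{9} - \frac{2 c}{9 \left(5 + p\right)}$ ($P{\left(c,p \right)} = \frac{2}{9} - \frac{\left(c + c\right) \frac{1}{p + 5}}{9} = \frac{2}{9} - \frac{2 c \frac{1}{5 + p}}{9} = \frac{2}{9} - \frac{2 c}{9 \left(5 + p\right)}$)
$w{\left(M \right)} = M + 2 M^{2}$ ($w{\left(M \right)} = \left(M^{2} + M^{2}\right) + M = 2 M^{2} + M = M + 2 M^{2}$)
$T{\left(1,-1 \right)} w{\left(P{\left(5,-3 \right)} \right)} 27 = - \frac{2 \left(5 - 3 - 5\right)}{9 \left(5 - 3\right)} \left(1 + 2 \frac{2 \left(5 - 3 - 5\right)}{9 \left(5 - 3\right)}\right) 27 = - \frac{2 \left(5 - 3 - 5\right)}{9 \cdot 2} \left(1 + 2 \frac{2 \left(5 - 3 - 5\right)}{9 \cdot 2}\right) 27 = - \frac{2}{9} \cdot \frac{1}{2} \left(-3\right) \left(1 + 2 \cdot \frac{2}{9} \cdot \frac{1}{2} \left(-3\right)\right) 27 = - \frac{\left(-1\right) \left(1 + 2 \left(- \frac{1}{3}\right)\right)}{3} \cdot 27 = - \frac{\left(-1\right) \left(1 - \frac{2}{3}\right)}{3} \cdot 27 = - \frac{-1}{3 \cdot 3} \cdot 27 = \left(-1\right) \left(- \frac{1}{9}\right) 27 = \frac{1}{9} \cdot 27 = 3$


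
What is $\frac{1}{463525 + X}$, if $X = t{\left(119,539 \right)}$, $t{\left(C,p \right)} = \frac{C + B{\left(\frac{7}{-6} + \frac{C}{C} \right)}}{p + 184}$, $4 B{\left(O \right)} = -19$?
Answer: $\frac{2892}{1340514757} \approx 2.1574 \cdot 10^{-6}$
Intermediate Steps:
$B{\left(O \right)} = - \frac{19}{4}$ ($B{\left(O \right)} = \frac{1}{4} \left(-19\right) = - \frac{19}{4}$)
$t{\left(C,p \right)} = \frac{- \frac{19}{4} + C}{184 + p}$ ($t{\left(C,p \right)} = \frac{C - \frac{19}{4}}{p + 184} = \frac{- \frac{19}{4} + C}{184 + p}$)
$X = \frac{457}{2892}$ ($X = \frac{- \frac{19}{4} + 119}{184 + 539} = \frac{1}{723} \cdot \frac{457}{4} = \frac{457}{2892} \approx 0.15802$)
$\frac{1}{463525 + X} = \frac{1}{463525 + \frac{457}{2892}} = \frac{1}{\frac{1340514757}{2892}} = \frac{2892}{1340514757}$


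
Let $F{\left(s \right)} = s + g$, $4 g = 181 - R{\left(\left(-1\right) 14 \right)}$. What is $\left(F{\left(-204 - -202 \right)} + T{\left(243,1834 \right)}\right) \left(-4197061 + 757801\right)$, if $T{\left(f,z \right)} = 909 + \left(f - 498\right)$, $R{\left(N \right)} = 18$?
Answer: $-2382547365$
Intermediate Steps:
$T{\left(f,z \right)} = 411 + f$ ($T{\left(f,z \right)} = 909 + \left(f - 498\right) = 909 + \left(-498 + f\right) = 411 + f$)
$g = \frac{163}{4}$ ($g = \frac{181 - 18}{4} = \frac{1}{4} \cdot 163 = \frac{163}{4} \approx 40.75$)
$F{\left(s \right)} = \frac{163}{4} + s$ ($F{\left(s \right)} = s + \frac{163}{4} = \frac{163}{4} + s$)
$\left(F{\left(-204 - -202 \right)} + T{\left(243,1834 \right)}\right) \left(-4197061 + 757801\right) = \left(\left(\frac{163}{4} - 2\right) + \left(411 + 243\right)\right) \left(-4197061 + 757801\right) = \left(\left(\frac{163}{4} + \left(-204 + 202\right)\right) + 654\right) \left(-3439260\right) = \left(\left(\frac{163}{4} - 2\right) + 654\right) \left(-3439260\right) = \left(\frac{155}{4} + 654\right) \left(-3439260\right) = \frac{2771}{4} \left(-3439260\right) = -2382547365$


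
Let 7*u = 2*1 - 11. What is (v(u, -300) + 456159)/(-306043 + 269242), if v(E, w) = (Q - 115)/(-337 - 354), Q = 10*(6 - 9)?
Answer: -315206014/25429491 ≈ -12.395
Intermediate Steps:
Q = -30 (Q = 10*(-3) = -30)
u = -9/7 (u = (2*1 - 11)/7 = (2 - 11)/7 = (⅐)*(-9) = -9/7 ≈ -1.2857)
v(E, w) = 145/691 (v(E, w) = (-30 - 115)/(-337 - 354) = -145/(-691) = -145*(-1/691) = 145/691)
(v(u, -300) + 456159)/(-306043 + 269242) = (145/691 + 456159)/(-306043 + 269242) = (315206014/691)/(-36801) = (315206014/691)*(-1/36801) = -315206014/25429491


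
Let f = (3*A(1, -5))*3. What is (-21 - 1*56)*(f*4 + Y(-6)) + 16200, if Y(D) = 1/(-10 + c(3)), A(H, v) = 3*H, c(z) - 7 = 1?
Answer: 15845/2 ≈ 7922.5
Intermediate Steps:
c(z) = 8 (c(z) = 7 + 1 = 8)
f = 27 (f = (3*(3*1))*3 = (3*3)*3 = 9*3 = 27)
Y(D) = -½ (Y(D) = 1/(-10 + 8) = 1/(-2) = -½)
(-21 - 1*56)*(f*4 + Y(-6)) + 16200 = (-21 - 1*56)*(27*4 - ½) + 16200 = (-21 - 56)*(108 - ½) + 16200 = -77*215/2 + 16200 = -16555/2 + 16200 = 15845/2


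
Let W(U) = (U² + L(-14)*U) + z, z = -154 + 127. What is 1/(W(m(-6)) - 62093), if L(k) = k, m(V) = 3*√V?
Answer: I/(14*(-4441*I + 3*√6)) ≈ -1.6084e-5 + 2.6614e-8*I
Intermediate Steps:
z = -27
W(U) = -27 + U² - 14*U (W(U) = (U² - 14*U) - 27 = -27 + U² - 14*U)
1/(W(m(-6)) - 62093) = 1/((-27 + (3*√(-6))² - 42*√(-6)) - 62093) = 1/((-27 + (3*(I*√6))² - 42*I*√6) - 62093) = 1/((-27 + (3*I*√6)² - 42*I*√6) - 62093) = 1/((-27 - 54 - 42*I*√6) - 62093) = 1/((-81 - 42*I*√6) - 62093) = 1/(-62174 - 42*I*√6)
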